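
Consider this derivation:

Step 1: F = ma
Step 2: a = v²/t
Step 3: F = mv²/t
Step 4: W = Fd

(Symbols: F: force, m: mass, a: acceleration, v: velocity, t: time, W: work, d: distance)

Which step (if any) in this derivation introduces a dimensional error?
Step 2

Step 1: F = ma → LHS [L M T^-2], RHS [L M T^-2] ✓
Step 2: a = v²/t → LHS [L T^-2], RHS [L^2 T^-3] ✗

The first dimensional inconsistency appears in step 2: a = v²/t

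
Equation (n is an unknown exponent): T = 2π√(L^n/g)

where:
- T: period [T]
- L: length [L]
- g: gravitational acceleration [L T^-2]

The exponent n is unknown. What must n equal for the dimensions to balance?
n = 1

T has dimensions [T]; L has dimensions [L].
With n = 1: 2π√(L^1/g) has dimensions [T], matching the LHS ✓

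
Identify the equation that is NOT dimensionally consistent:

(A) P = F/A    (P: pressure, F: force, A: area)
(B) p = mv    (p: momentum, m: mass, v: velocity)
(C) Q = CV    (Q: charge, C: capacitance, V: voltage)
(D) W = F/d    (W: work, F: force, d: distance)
(D) W = F/d

The equation (D) W = F/d is dimensionally incorrect.

LHS (W): [L^2 M T^-2]
RHS (F/d): [M T^-2] ✗

The dimensions do not match. The other three equations balance.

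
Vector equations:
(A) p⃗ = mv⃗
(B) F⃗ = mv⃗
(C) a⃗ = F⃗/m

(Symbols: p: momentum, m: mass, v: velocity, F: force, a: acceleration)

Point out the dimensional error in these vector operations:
(B) F⃗ = mv⃗

(A) p⃗ = mv⃗: LHS [L M T^-1], RHS [L M T^-1] ✓ — mass (scalar) times velocity (vector)
(B) F⃗ = mv⃗: LHS [L M T^-2], RHS [L M T^-1] ✗ — mass times velocity is momentum, not force; should be ma⃗
(C) a⃗ = F⃗/m: LHS [L T^-2], RHS [L T^-2] ✓ — force (vector) divided by mass (scalar)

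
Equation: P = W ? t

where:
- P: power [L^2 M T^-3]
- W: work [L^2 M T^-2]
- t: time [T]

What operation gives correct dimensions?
division (÷): P = W ÷ t

P [L^2 M T^-3]; W [L^2 M T^-2]; t [T].
W × t → [L^2 M T^-1] ✗
W ÷ t → [L^2 M T^-3] ✓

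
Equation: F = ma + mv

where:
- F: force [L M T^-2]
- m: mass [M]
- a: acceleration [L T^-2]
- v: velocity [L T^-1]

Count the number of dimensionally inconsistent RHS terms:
1

LHS F: [L M T^-2]
- ma: [L M T^-2] ✓
- mv: [L M T^-1] ✗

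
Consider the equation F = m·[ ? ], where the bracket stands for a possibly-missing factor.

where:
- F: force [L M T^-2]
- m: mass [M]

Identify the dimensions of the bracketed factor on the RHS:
[L T^-2] — acceleration (e.g. a)

F has dimensions [L M T^-2]; m has dimensions [M].
The bracketed factor must supply [L M T^-2] / [M] = [L T^-2].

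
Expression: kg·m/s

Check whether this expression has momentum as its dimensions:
Yes

The expression kg·m/s has dimensions [L M T^-1], which is exactly momentum [L M T^-1].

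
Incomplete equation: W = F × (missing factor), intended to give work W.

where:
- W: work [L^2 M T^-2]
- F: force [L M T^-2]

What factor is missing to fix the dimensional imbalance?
d (distance), dimensions [L]

W has dimensions [L^2 M T^-2] and F has dimensions [L M T^-2].
The missing factor must have dimensions [L^2 M T^-2] / [L M T^-2] = [L], i.e. distance (d).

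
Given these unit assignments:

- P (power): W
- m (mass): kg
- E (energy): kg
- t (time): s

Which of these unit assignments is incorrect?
E

The variable E (energy) should have units J, not kg.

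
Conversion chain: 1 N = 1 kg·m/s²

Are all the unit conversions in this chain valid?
The chain is correct (no errors).

Correct: Newton is defined as kg·m/s²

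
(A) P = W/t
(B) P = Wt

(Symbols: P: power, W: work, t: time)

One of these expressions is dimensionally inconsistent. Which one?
(B)

(A) P = W/t: LHS [L^2 M T^-3], RHS [L^2 M T^-3] ✓
(B) P = Wt: LHS [L^2 M T^-3], RHS [L^2 M T^-1] ✗

Expression (B) P = Wt is dimensionally incorrect.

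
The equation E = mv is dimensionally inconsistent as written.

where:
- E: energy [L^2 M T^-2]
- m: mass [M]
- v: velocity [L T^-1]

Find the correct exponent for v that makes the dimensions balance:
The exponent of v should be 2: E = mv^2

The LHS E has dimensions [L^2 M T^-2]; v has dimensions [L T^-1].
As written, the RHS mv (exponent 1 on v) has dimensions [L M T^-1], which does not match.
With exponent 2, the RHS mv^2 has dimensions [L^2 M T^-2], matching the LHS.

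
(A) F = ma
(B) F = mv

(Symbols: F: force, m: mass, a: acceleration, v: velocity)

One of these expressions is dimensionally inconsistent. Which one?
(B)

(A) F = ma: LHS [L M T^-2], RHS [L M T^-2] ✓
(B) F = mv: LHS [L M T^-2], RHS [L M T^-1] ✗

Expression (B) F = mv is dimensionally incorrect.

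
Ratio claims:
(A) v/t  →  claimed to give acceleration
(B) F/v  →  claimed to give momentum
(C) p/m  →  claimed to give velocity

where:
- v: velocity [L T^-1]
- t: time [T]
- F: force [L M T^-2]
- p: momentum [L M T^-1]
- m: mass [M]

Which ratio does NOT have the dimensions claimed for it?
(B) F/v does not give momentum

(A) v/t: [L T^-2] = acceleration [L T^-2] ✓
(B) F/v: [M T^-1] ≠ momentum [L M T^-1] ✗
(C) p/m: [L T^-1] = velocity [L T^-1] ✓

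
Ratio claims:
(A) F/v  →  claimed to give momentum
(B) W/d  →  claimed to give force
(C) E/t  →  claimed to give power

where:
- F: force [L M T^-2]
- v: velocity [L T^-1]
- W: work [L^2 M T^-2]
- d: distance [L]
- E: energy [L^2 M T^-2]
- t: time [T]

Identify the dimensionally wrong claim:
(A) F/v does not give momentum

(A) F/v: [M T^-1] ≠ momentum [L M T^-1] ✗
(B) W/d: [L M T^-2] = force [L M T^-2] ✓
(C) E/t: [L^2 M T^-3] = power [L^2 M T^-3] ✓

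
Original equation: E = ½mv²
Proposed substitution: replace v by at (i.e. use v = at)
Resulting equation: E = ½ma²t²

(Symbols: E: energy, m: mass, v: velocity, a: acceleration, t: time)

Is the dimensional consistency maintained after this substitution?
Yes

[v] = [L T^-1] and [at] = [L T^-1]. These match, so the substitution replaces a quantity by one of the same dimensions and the result E = ½ma²t² has LHS [L^2 M T^-2] vs RHS [L^2 M T^-2] — still consistent.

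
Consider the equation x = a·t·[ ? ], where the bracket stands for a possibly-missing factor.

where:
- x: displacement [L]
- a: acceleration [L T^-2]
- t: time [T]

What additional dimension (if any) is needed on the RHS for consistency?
[T] — time (e.g. t)

x has dimensions [L]; a·t has dimensions [L T^-1].
The bracketed factor must supply [L] / [L T^-1] = [T].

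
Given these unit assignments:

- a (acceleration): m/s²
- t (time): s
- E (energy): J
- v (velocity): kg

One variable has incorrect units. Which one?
v

The variable v (velocity) should have units m/s, not kg.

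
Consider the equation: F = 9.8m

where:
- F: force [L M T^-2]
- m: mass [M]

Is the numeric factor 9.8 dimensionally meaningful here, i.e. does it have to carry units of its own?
Yes

F has dimensions [L M T^-2], while m alone has dimensions [M]. For the equation to balance, the factor 9.8 must carry dimensions [L T^-2] — it is a dimensional constant (a numerical value of a physical quantity with its units suppressed), not a pure number.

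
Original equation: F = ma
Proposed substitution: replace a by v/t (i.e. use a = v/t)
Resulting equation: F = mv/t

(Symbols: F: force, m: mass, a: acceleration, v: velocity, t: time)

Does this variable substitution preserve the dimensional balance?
Yes

[a] = [L T^-2] and [v/t] = [L T^-2]. These match, so the substitution replaces a quantity by one of the same dimensions and the result F = mv/t has LHS [L M T^-2] vs RHS [L M T^-2] — still consistent.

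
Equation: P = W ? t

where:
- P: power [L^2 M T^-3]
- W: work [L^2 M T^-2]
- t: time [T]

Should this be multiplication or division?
division (÷): P = W ÷ t

P [L^2 M T^-3]; W [L^2 M T^-2]; t [T].
W × t → [L^2 M T^-1] ✗
W ÷ t → [L^2 M T^-3] ✓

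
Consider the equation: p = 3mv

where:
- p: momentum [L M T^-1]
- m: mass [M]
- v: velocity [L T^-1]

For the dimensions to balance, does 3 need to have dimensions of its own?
No

p has dimensions [L M T^-1] and mv already has dimensions [L M T^-1], so the equation balances without 3 contributing any dimensions. 3 is a pure (dimensionless) number; changing or removing it would not affect dimensional consistency.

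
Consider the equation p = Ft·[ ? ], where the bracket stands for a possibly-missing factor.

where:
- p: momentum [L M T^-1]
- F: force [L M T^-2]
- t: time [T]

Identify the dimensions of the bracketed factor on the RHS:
Nothing is missing — the bracketed factor must be dimensionless.

p has dimensions [L M T^-1] and Ft already has dimensions [L M T^-1], so p = Ft is dimensionally complete.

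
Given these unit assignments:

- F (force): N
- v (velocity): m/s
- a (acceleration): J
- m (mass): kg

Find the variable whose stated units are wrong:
a

The variable a (acceleration) should have units m/s², not J.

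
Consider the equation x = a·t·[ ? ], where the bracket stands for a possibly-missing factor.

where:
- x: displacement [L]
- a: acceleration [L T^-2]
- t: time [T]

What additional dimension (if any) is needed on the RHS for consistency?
[T] — time (e.g. t)

x has dimensions [L]; a·t has dimensions [L T^-1].
The bracketed factor must supply [L] / [L T^-1] = [T].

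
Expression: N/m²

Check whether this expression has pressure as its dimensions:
Yes

The expression N/m² has dimensions [L^-1 M T^-2], which is exactly pressure [L^-1 M T^-2].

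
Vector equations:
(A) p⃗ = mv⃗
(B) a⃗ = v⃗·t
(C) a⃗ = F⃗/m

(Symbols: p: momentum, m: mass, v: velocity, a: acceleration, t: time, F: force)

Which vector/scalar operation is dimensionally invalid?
(B) a⃗ = v⃗·t

(A) p⃗ = mv⃗: LHS [L M T^-1], RHS [L M T^-1] ✓ — mass (scalar) times velocity (vector)
(B) a⃗ = v⃗·t: LHS [L T^-2], RHS [L] ✗ — acceleration is velocity per time; should be v⃗/t
(C) a⃗ = F⃗/m: LHS [L T^-2], RHS [L T^-2] ✓ — force (vector) divided by mass (scalar)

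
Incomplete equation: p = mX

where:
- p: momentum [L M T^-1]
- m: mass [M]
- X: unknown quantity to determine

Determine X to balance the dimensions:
X = v (velocity), dimensions [L T^-1]

p has dimensions [L M T^-1]; the rest of the RHS (m) has dimensions [M].
So X must have dimensions [L T^-1] — X = v (velocity).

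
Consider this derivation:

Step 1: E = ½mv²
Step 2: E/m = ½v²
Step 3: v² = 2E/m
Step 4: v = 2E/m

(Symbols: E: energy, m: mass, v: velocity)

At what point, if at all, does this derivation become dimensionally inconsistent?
Step 4

Step 1: E = ½mv² → LHS [L^2 M T^-2], RHS [L^2 M T^-2] ✓
Step 2: E/m = ½v² → LHS [L^2 T^-2], RHS [L^2 T^-2] ✓
Step 3: v² = 2E/m → LHS [L^2 T^-2], RHS [L^2 T^-2] ✓
Step 4: v = 2E/m → LHS [L T^-1], RHS [L^2 T^-2] ✗

The first dimensional inconsistency appears in step 4: v = 2E/m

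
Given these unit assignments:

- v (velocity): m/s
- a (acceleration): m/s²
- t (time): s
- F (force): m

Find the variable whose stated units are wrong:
F

The variable F (force) should have units N, not m.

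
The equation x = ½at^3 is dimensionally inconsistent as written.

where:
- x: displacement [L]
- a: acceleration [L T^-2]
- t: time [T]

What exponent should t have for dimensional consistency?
The exponent of t should be 2: x = ½at^2

The LHS x has dimensions [L]; t has dimensions [T].
As written, the RHS ½at^3 (exponent 3 on t) has dimensions [L T], which does not match.
With exponent 2, the RHS ½at^2 has dimensions [L], matching the LHS.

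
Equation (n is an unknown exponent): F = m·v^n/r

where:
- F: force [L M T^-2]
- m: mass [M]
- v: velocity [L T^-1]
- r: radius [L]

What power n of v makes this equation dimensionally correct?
n = 2

F has dimensions [L M T^-2]; v has dimensions [L T^-1].
The rest of the RHS has dimensions [L^-1 M], so v^n must supply [L^2 T^-2].
With n = 2: m·v^2/r has dimensions [L M T^-2], matching the LHS ✓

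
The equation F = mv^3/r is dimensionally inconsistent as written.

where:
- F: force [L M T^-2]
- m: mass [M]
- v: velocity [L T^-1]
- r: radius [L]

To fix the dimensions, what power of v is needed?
The exponent of v should be 2: F = mv^2/r

The LHS F has dimensions [L M T^-2]; v has dimensions [L T^-1].
As written, the RHS mv^3/r (exponent 3 on v) has dimensions [L^2 M T^-3], which does not match.
With exponent 2, the RHS mv^2/r has dimensions [L M T^-2], matching the LHS.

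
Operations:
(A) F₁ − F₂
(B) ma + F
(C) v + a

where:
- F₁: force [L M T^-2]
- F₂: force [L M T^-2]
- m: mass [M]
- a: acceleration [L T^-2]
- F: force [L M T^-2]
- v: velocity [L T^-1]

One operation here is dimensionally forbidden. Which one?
(C) v + a

(A) F₁ − F₂: F₁ [L M T^-2] and F₂ [L M T^-2] — same dimensions ✓
(B) ma + F: ma [L M T^-2] and F [L M T^-2] — same dimensions ✓
(C) v + a: v [L T^-1] and a [L T^-2] — different dimensions cannot be added/subtracted ✗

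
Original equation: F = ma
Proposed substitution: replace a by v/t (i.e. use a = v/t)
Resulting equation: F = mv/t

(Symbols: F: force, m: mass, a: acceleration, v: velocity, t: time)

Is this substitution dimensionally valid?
Yes

[a] = [L T^-2] and [v/t] = [L T^-2]. These match, so the substitution replaces a quantity by one of the same dimensions and the result F = mv/t has LHS [L M T^-2] vs RHS [L M T^-2] — still consistent.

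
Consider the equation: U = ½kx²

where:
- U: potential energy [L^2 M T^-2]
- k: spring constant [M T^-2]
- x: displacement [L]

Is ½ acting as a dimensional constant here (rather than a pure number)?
No

U has dimensions [L^2 M T^-2] and kx² already has dimensions [L^2 M T^-2], so the equation balances without ½ contributing any dimensions. ½ is a pure (dimensionless) number; changing or removing it would not affect dimensional consistency.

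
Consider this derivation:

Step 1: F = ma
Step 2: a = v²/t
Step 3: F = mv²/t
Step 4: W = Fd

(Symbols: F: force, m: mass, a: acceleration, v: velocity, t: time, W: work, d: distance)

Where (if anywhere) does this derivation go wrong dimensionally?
Step 2

Step 1: F = ma → LHS [L M T^-2], RHS [L M T^-2] ✓
Step 2: a = v²/t → LHS [L T^-2], RHS [L^2 T^-3] ✗

The first dimensional inconsistency appears in step 2: a = v²/t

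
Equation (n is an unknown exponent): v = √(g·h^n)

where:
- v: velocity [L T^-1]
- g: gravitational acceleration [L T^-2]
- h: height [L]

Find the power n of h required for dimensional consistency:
n = 1

v has dimensions [L T^-1]; h has dimensions [L].
With n = 1: √(g·h^1) has dimensions [L T^-1], matching the LHS ✓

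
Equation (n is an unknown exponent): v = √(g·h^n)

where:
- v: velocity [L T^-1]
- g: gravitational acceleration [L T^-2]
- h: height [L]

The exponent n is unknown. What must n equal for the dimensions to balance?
n = 1

v has dimensions [L T^-1]; h has dimensions [L].
With n = 1: √(g·h^1) has dimensions [L T^-1], matching the LHS ✓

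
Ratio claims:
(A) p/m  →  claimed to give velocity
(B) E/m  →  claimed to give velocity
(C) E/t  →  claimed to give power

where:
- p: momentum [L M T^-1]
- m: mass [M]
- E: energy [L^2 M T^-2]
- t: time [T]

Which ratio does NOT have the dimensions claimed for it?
(B) E/m does not give velocity

(A) p/m: [L T^-1] = velocity [L T^-1] ✓
(B) E/m: [L^2 T^-2] ≠ velocity [L T^-1] ✗
(C) E/t: [L^2 M T^-3] = power [L^2 M T^-3] ✓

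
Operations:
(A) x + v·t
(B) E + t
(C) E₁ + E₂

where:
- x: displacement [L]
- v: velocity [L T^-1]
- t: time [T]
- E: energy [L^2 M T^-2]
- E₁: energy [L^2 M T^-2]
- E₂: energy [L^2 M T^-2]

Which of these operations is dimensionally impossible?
(B) E + t

(A) x + v·t: x [L] and v·t [L] — same dimensions ✓
(B) E + t: E [L^2 M T^-2] and t [T] — different dimensions cannot be added/subtracted ✗
(C) E₁ + E₂: E₁ [L^2 M T^-2] and E₂ [L^2 M T^-2] — same dimensions ✓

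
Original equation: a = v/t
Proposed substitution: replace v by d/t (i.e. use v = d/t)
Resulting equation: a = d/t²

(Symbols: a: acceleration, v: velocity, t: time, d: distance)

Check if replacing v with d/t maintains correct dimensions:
Yes

[v] = [L T^-1] and [d/t] = [L T^-1]. These match, so the substitution replaces a quantity by one of the same dimensions and the result a = d/t² has LHS [L T^-2] vs RHS [L T^-2] — still consistent.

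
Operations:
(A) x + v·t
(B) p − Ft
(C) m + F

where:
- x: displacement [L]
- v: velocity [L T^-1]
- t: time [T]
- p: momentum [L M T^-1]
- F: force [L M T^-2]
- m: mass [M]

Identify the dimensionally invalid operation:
(C) m + F

(A) x + v·t: x [L] and v·t [L] — same dimensions ✓
(B) p − Ft: p [L M T^-1] and Ft [L M T^-1] — same dimensions ✓
(C) m + F: m [M] and F [L M T^-2] — different dimensions cannot be added/subtracted ✗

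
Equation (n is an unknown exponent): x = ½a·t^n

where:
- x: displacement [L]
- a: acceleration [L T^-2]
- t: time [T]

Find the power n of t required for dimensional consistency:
n = 2

x has dimensions [L]; t has dimensions [T].
The rest of the RHS has dimensions [L T^-2], so t^n must supply [T^2].
With n = 2: ½a·t^2 has dimensions [L], matching the LHS ✓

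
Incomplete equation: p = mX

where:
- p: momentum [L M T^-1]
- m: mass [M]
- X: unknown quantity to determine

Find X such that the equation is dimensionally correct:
X = v (velocity), dimensions [L T^-1]

p has dimensions [L M T^-1]; the rest of the RHS (m) has dimensions [M].
So X must have dimensions [L T^-1] — X = v (velocity).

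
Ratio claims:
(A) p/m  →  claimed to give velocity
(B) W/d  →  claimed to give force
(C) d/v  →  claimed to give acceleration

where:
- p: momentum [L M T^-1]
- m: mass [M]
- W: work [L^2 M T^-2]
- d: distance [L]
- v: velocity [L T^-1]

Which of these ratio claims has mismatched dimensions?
(C) d/v does not give acceleration

(A) p/m: [L T^-1] = velocity [L T^-1] ✓
(B) W/d: [L M T^-2] = force [L M T^-2] ✓
(C) d/v: [T] ≠ acceleration [L T^-2] ✗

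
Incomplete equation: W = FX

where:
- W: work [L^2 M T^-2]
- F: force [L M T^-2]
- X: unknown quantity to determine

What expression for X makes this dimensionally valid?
X = d (distance), dimensions [L]

W has dimensions [L^2 M T^-2]; the rest of the RHS (F) has dimensions [L M T^-2].
So X must have dimensions [L] — X = d (distance).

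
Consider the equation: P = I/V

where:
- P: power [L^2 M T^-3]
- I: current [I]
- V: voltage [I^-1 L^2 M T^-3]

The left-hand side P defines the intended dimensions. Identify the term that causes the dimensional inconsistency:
The right-hand side term I/V

P has dimensions [L^2 M T^-3], but I/V has dimensions [I^2 L^-2 M^-1 T^3], so the term I/V is dimensionally wrong for P.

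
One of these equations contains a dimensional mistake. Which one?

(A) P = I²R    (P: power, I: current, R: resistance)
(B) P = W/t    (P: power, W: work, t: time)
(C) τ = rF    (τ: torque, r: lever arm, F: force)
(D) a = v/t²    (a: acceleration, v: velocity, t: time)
(D) a = v/t²

The equation (D) a = v/t² is dimensionally incorrect.

LHS (a): [L T^-2]
RHS (v/t²): [L T^-3] ✗

The dimensions do not match. The other three equations balance.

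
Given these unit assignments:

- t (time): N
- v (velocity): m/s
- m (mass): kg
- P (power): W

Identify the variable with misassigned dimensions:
t

The variable t (time) should have units s, not N.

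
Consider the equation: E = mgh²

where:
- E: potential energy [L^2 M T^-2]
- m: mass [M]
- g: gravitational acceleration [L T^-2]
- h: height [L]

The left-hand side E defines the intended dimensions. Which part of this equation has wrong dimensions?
The right-hand side term mgh²

E has dimensions [L^2 M T^-2], but mgh² has dimensions [L^3 M T^-2], so the term mgh² is dimensionally wrong for E.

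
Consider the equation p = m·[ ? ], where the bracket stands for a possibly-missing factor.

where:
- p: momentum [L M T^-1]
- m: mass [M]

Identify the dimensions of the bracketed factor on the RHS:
[L T^-1] — velocity (e.g. v)

p has dimensions [L M T^-1]; m has dimensions [M].
The bracketed factor must supply [L M T^-1] / [M] = [L T^-1].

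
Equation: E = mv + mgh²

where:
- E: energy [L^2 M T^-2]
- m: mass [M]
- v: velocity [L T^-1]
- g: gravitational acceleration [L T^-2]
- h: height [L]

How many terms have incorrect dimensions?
2

LHS E: [L^2 M T^-2]
- mv: [L M T^-1] ✗
- mgh²: [L^3 M T^-2] ✗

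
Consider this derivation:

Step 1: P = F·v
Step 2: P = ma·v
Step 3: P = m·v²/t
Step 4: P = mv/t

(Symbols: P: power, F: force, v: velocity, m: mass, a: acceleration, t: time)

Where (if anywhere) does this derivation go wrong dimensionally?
Step 4

Step 1: P = F·v → LHS [L^2 M T^-3], RHS [L^2 M T^-3] ✓
Step 2: P = ma·v → LHS [L^2 M T^-3], RHS [L^2 M T^-3] ✓
Step 3: P = m·v²/t → LHS [L^2 M T^-3], RHS [L^2 M T^-3] ✓
Step 4: P = mv/t → LHS [L^2 M T^-3], RHS [L M T^-2] ✗

The first dimensional inconsistency appears in step 4: P = mv/t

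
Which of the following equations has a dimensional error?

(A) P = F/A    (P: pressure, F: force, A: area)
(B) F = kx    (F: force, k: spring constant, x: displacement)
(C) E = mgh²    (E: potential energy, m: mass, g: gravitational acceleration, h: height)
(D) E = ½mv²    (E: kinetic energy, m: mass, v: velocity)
(C) E = mgh²

The equation (C) E = mgh² is dimensionally incorrect.

LHS (E): [L^2 M T^-2]
RHS (mgh²): [L^3 M T^-2] ✗

The dimensions do not match. The other three equations balance.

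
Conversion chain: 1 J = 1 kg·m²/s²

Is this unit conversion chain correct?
The chain is correct (no errors).

Correct: Joule is defined as kg·m²/s²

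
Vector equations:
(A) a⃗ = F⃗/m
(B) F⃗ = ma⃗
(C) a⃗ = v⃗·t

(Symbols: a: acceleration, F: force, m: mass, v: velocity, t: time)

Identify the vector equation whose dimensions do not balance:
(C) a⃗ = v⃗·t

(A) a⃗ = F⃗/m: LHS [L T^-2], RHS [L T^-2] ✓ — force (vector) divided by mass (scalar)
(B) F⃗ = ma⃗: LHS [L M T^-2], RHS [L M T^-2] ✓ — Force and acceleration are vectors, mass is a scalar
(C) a⃗ = v⃗·t: LHS [L T^-2], RHS [L] ✗ — acceleration is velocity per time; should be v⃗/t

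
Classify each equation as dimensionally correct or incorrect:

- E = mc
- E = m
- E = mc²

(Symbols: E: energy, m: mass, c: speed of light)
Dimensionally correct: E = mc²
Dimensionally incorrect: E = mc, E = m
Ordered (correct first, then incorrect): E = mc², E = mc, E = m

- E = mc: LHS [L^2 M T^-2], RHS [L M T^-1] → incorrect ✗
- E = m: LHS [L^2 M T^-2], RHS [M] → incorrect ✗
- E = mc²: LHS [L^2 M T^-2], RHS [L^2 M T^-2] → correct ✓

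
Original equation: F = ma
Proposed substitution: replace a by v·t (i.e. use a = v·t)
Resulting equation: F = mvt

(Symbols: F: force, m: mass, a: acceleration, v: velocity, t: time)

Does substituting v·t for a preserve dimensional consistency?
No

[a] = [L T^-2] and [v·t] = [L]. These differ, so the substitution replaces a quantity by one of different dimensions and the result F = mvt has LHS [L M T^-2] vs RHS [L M] — inconsistent.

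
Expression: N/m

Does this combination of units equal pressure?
No

The expression N/m has dimensions [M T^-2], but pressure has dimensions [L^-1 M T^-2].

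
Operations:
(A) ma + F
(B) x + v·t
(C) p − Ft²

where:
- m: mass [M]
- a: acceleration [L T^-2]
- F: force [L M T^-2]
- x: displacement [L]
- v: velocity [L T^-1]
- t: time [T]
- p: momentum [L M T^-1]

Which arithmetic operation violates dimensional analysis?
(C) p − Ft²

(A) ma + F: ma [L M T^-2] and F [L M T^-2] — same dimensions ✓
(B) x + v·t: x [L] and v·t [L] — same dimensions ✓
(C) p − Ft²: p [L M T^-1] and Ft² [L M] — different dimensions cannot be added/subtracted ✗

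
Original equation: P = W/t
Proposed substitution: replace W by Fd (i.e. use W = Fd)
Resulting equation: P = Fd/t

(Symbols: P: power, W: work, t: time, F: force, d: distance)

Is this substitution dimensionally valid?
Yes

[W] = [L^2 M T^-2] and [Fd] = [L^2 M T^-2]. These match, so the substitution replaces a quantity by one of the same dimensions and the result P = Fd/t has LHS [L^2 M T^-3] vs RHS [L^2 M T^-3] — still consistent.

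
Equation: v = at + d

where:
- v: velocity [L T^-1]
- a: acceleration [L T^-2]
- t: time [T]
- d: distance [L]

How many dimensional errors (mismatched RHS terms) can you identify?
1

LHS v: [L T^-1]
- at: [L T^-1] ✓
- d: [L] ✗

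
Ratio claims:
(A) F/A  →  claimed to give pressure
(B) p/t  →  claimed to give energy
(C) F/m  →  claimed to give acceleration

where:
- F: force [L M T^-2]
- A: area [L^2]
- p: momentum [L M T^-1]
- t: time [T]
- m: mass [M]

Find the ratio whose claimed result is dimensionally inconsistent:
(B) p/t does not give energy

(A) F/A: [L^-1 M T^-2] = pressure [L^-1 M T^-2] ✓
(B) p/t: [L M T^-2] ≠ energy [L^2 M T^-2] ✗
(C) F/m: [L T^-2] = acceleration [L T^-2] ✓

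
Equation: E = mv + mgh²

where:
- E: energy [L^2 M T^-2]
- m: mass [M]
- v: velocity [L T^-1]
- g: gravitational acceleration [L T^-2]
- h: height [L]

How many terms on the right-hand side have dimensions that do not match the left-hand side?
2

LHS E: [L^2 M T^-2]
- mv: [L M T^-1] ✗
- mgh²: [L^3 M T^-2] ✗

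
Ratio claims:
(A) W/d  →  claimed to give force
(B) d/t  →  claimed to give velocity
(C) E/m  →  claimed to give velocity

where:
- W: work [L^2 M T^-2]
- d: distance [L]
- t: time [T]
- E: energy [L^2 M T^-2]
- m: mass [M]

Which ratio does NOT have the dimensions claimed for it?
(C) E/m does not give velocity

(A) W/d: [L M T^-2] = force [L M T^-2] ✓
(B) d/t: [L T^-1] = velocity [L T^-1] ✓
(C) E/m: [L^2 T^-2] ≠ velocity [L T^-1] ✗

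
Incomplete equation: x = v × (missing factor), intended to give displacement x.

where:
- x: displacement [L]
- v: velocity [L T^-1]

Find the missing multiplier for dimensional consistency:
t (time), dimensions [T]

x has dimensions [L] and v has dimensions [L T^-1].
The missing factor must have dimensions [L] / [L T^-1] = [T], i.e. time (t).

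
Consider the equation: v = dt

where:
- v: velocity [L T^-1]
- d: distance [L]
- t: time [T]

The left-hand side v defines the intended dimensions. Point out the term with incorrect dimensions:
The right-hand side term dt

v has dimensions [L T^-1], but dt has dimensions [L T], so the term dt is dimensionally wrong for v.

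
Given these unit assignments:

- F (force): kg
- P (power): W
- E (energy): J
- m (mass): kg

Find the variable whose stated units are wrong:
F

The variable F (force) should have units N, not kg.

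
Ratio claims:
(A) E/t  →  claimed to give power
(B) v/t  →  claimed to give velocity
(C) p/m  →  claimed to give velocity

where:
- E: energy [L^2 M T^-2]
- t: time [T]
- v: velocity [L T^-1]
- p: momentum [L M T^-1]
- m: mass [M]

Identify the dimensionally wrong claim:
(B) v/t does not give velocity

(A) E/t: [L^2 M T^-3] = power [L^2 M T^-3] ✓
(B) v/t: [L T^-2] ≠ velocity [L T^-1] ✗
(C) p/m: [L T^-1] = velocity [L T^-1] ✓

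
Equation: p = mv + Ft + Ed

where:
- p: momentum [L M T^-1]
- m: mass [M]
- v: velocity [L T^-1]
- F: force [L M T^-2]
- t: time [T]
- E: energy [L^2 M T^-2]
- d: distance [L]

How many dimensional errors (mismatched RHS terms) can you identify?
1

LHS p: [L M T^-1]
- mv: [L M T^-1] ✓
- Ft: [L M T^-1] ✓
- Ed: [L^3 M T^-2] ✗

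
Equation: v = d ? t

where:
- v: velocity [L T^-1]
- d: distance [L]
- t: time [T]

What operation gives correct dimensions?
division (÷): v = d ÷ t

v [L T^-1]; d [L]; t [T].
d × t → [L T] ✗
d ÷ t → [L T^-1] ✓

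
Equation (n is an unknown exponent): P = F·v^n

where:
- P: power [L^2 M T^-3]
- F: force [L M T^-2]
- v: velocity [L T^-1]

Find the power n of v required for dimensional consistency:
n = 1

P has dimensions [L^2 M T^-3]; v has dimensions [L T^-1].
The rest of the RHS has dimensions [L M T^-2], so v^n must supply [L T^-1].
With n = 1: F·v^1 has dimensions [L^2 M T^-3], matching the LHS ✓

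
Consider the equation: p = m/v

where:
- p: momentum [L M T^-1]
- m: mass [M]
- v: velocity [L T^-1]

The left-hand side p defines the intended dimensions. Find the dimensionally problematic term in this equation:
The right-hand side term m/v

p has dimensions [L M T^-1], but m/v has dimensions [L^-1 M T], so the term m/v is dimensionally wrong for p.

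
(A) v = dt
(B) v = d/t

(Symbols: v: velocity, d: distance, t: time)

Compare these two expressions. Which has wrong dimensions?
(A)

(A) v = dt: LHS [L T^-1], RHS [L T] ✗
(B) v = d/t: LHS [L T^-1], RHS [L T^-1] ✓

Expression (A) v = dt is dimensionally incorrect.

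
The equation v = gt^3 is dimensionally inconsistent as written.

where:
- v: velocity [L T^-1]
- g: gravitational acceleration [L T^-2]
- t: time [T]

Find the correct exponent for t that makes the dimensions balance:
The exponent of t should be 1: v = gt

The LHS v has dimensions [L T^-1]; t has dimensions [T].
As written, the RHS gt^3 (exponent 3 on t) has dimensions [L T], which does not match.
With exponent 1, the RHS gt has dimensions [L T^-1], matching the LHS.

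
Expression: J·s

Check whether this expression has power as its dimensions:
No

The expression J·s has dimensions [L^2 M T^-1], but power has dimensions [L^2 M T^-3].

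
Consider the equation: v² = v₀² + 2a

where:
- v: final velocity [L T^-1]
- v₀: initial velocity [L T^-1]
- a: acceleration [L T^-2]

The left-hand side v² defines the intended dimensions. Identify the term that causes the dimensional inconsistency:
The term 2a

Checking each RHS term against the LHS:
- v₀²: [L^2 T^-2] — matches v² [L^2 T^-2] ✓
- 2a: [L T^-2] — does NOT match v² [L^2 T^-2] ✗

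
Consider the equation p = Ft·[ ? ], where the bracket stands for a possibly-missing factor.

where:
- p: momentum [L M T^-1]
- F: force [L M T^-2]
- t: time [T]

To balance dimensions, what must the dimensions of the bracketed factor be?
Nothing is missing — the bracketed factor must be dimensionless.

p has dimensions [L M T^-1] and Ft already has dimensions [L M T^-1], so p = Ft is dimensionally complete.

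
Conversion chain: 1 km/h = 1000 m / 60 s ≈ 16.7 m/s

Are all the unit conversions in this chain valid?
The chain is incorrect (it contains an error).

Incorrect: 1 h = 3600 s, not 60 s (1 km/h ≈ 0.278 m/s)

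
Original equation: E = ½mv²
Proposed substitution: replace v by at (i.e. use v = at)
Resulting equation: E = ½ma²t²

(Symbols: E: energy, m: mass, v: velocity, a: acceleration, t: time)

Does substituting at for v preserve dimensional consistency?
Yes

[v] = [L T^-1] and [at] = [L T^-1]. These match, so the substitution replaces a quantity by one of the same dimensions and the result E = ½ma²t² has LHS [L^2 M T^-2] vs RHS [L^2 M T^-2] — still consistent.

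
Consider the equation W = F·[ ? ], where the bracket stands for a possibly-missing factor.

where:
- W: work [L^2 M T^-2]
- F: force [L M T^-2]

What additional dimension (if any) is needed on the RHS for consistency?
[L] — length (e.g. a distance d)

W has dimensions [L^2 M T^-2]; F has dimensions [L M T^-2].
The bracketed factor must supply [L^2 M T^-2] / [L M T^-2] = [L].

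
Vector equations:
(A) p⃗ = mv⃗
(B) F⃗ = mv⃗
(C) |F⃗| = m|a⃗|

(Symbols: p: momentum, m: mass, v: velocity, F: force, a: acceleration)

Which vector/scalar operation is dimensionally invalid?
(B) F⃗ = mv⃗

(A) p⃗ = mv⃗: LHS [L M T^-1], RHS [L M T^-1] ✓ — mass (scalar) times velocity (vector)
(B) F⃗ = mv⃗: LHS [L M T^-2], RHS [L M T^-1] ✗ — mass times velocity is momentum, not force; should be ma⃗
(C) |F⃗| = m|a⃗|: LHS [L M T^-2], RHS [L M T^-2] ✓ — magnitudes of vectors are scalars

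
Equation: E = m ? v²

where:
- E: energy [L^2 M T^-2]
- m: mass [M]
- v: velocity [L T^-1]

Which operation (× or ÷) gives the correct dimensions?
multiplication (×): E = m × v²

E [L^2 M T^-2]; m [M]; v² [L^2 T^-2].
m × v² → [L^2 M T^-2] ✓
m ÷ v² → [L^-2 M T^2] ✗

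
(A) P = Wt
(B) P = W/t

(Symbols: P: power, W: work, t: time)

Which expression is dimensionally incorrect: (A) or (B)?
(A)

(A) P = Wt: LHS [L^2 M T^-3], RHS [L^2 M T^-1] ✗
(B) P = W/t: LHS [L^2 M T^-3], RHS [L^2 M T^-3] ✓

Expression (A) P = Wt is dimensionally incorrect.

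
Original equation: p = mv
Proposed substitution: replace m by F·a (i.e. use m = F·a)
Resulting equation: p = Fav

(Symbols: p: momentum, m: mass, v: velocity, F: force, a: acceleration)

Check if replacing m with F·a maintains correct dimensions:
No

[m] = [M] and [F·a] = [L^2 M T^-4]. These differ, so the substitution replaces a quantity by one of different dimensions and the result p = Fav has LHS [L M T^-1] vs RHS [L^3 M T^-5] — inconsistent.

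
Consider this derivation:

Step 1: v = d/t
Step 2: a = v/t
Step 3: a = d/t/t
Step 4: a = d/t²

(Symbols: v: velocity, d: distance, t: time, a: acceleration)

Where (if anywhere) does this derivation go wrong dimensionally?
No step introduces an error — all steps are dimensionally consistent.

Step 1: v = d/t → LHS [L T^-1], RHS [L T^-1] ✓
Step 2: a = v/t → LHS [L T^-2], RHS [L T^-2] ✓
Step 3: a = d/t/t → LHS [L T^-2], RHS [L T^-2] ✓
Step 4: a = d/t² → LHS [L T^-2], RHS [L T^-2] ✓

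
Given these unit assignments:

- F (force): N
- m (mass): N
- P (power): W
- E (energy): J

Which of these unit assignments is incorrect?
m

The variable m (mass) should have units kg, not N.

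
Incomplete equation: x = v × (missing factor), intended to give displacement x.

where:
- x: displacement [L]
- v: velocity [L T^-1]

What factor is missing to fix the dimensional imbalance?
t (time), dimensions [T]

x has dimensions [L] and v has dimensions [L T^-1].
The missing factor must have dimensions [L] / [L T^-1] = [T], i.e. time (t).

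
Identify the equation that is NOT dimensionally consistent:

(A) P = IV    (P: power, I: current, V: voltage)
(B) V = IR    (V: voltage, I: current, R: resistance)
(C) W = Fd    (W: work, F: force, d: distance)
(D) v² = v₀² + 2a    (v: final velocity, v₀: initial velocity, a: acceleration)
(D) v² = v₀² + 2a

The equation (D) v² = v₀² + 2a is dimensionally incorrect.

LHS (v²): [L^2 T^-2]
RHS terms:
  - v₀²: [L^2 T^-2] ✓
  - 2a: [L T^-2] ✗ (does not match LHS)

The dimensions do not match. The other three equations balance.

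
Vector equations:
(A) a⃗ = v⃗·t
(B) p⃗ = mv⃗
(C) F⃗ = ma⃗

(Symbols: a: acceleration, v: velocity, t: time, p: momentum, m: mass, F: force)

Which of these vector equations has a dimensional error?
(A) a⃗ = v⃗·t

(A) a⃗ = v⃗·t: LHS [L T^-2], RHS [L] ✗ — acceleration is velocity per time; should be v⃗/t
(B) p⃗ = mv⃗: LHS [L M T^-1], RHS [L M T^-1] ✓ — mass (scalar) times velocity (vector)
(C) F⃗ = ma⃗: LHS [L M T^-2], RHS [L M T^-2] ✓ — Force and acceleration are vectors, mass is a scalar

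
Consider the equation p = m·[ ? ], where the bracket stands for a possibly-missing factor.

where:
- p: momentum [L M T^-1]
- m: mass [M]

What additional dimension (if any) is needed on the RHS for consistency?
[L T^-1] — velocity (e.g. v)

p has dimensions [L M T^-1]; m has dimensions [M].
The bracketed factor must supply [L M T^-1] / [M] = [L T^-1].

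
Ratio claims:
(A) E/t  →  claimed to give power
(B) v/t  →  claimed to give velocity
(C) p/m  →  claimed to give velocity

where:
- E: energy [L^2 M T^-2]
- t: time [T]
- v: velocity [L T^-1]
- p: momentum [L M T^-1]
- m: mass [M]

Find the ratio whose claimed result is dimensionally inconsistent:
(B) v/t does not give velocity

(A) E/t: [L^2 M T^-3] = power [L^2 M T^-3] ✓
(B) v/t: [L T^-2] ≠ velocity [L T^-1] ✗
(C) p/m: [L T^-1] = velocity [L T^-1] ✓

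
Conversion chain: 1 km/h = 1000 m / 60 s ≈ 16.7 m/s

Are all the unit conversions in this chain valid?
The chain is incorrect (it contains an error).

Incorrect: 1 h = 3600 s, not 60 s (1 km/h ≈ 0.278 m/s)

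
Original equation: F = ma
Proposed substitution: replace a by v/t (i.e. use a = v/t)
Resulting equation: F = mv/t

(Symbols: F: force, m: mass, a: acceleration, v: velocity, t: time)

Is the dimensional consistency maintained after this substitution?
Yes

[a] = [L T^-2] and [v/t] = [L T^-2]. These match, so the substitution replaces a quantity by one of the same dimensions and the result F = mv/t has LHS [L M T^-2] vs RHS [L M T^-2] — still consistent.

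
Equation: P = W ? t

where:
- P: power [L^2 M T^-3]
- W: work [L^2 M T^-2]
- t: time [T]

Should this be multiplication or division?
division (÷): P = W ÷ t

P [L^2 M T^-3]; W [L^2 M T^-2]; t [T].
W × t → [L^2 M T^-1] ✗
W ÷ t → [L^2 M T^-3] ✓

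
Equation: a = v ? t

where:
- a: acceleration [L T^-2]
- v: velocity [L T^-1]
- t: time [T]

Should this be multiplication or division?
division (÷): a = v ÷ t

a [L T^-2]; v [L T^-1]; t [T].
v × t → [L] ✗
v ÷ t → [L T^-2] ✓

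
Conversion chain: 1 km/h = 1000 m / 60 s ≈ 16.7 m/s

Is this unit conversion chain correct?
The chain is incorrect (it contains an error).

Incorrect: 1 h = 3600 s, not 60 s (1 km/h ≈ 0.278 m/s)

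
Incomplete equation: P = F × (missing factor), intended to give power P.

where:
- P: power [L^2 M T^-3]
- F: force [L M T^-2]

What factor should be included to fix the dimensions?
v (velocity), dimensions [L T^-1]

P has dimensions [L^2 M T^-3] and F has dimensions [L M T^-2].
The missing factor must have dimensions [L^2 M T^-3] / [L M T^-2] = [L T^-1], i.e. velocity (v).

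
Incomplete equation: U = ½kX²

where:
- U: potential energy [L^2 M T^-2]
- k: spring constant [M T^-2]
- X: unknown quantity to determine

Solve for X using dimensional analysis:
X = x (displacement), dimensions [L]

U has dimensions [L^2 M T^-2]; the rest of the RHS (½k) has dimensions [M T^-2].
So X² must have dimensions [L^2], i.e. X has dimensions [L] — X = x (displacement).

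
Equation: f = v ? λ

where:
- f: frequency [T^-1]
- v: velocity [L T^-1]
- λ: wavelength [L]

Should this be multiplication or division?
division (÷): f = v ÷ λ

f [T^-1]; v [L T^-1]; λ [L].
v × λ → [L^2 T^-1] ✗
v ÷ λ → [T^-1] ✓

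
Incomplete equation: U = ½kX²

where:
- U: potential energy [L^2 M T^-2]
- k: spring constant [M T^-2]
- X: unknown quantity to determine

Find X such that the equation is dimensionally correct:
X = x (displacement), dimensions [L]

U has dimensions [L^2 M T^-2]; the rest of the RHS (½k) has dimensions [M T^-2].
So X² must have dimensions [L^2], i.e. X has dimensions [L] — X = x (displacement).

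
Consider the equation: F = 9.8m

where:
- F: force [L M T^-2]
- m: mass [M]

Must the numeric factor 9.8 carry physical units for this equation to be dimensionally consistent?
Yes

F has dimensions [L M T^-2], while m alone has dimensions [M]. For the equation to balance, the factor 9.8 must carry dimensions [L T^-2] — it is a dimensional constant (a numerical value of a physical quantity with its units suppressed), not a pure number.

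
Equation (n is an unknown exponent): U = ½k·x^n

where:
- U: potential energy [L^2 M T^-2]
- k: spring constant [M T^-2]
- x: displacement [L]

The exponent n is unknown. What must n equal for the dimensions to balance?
n = 2

U has dimensions [L^2 M T^-2]; x has dimensions [L].
The rest of the RHS has dimensions [M T^-2], so x^n must supply [L^2].
With n = 2: ½k·x^2 has dimensions [L^2 M T^-2], matching the LHS ✓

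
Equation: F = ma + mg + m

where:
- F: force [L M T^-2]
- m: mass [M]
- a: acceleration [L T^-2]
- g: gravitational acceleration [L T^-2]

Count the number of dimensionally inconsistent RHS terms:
1

LHS F: [L M T^-2]
- ma: [L M T^-2] ✓
- mg: [L M T^-2] ✓
- m: [M] ✗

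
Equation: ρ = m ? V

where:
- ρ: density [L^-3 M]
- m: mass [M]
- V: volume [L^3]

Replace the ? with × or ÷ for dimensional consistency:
division (÷): ρ = m ÷ V

ρ [L^-3 M]; m [M]; V [L^3].
m × V → [L^3 M] ✗
m ÷ V → [L^-3 M] ✓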